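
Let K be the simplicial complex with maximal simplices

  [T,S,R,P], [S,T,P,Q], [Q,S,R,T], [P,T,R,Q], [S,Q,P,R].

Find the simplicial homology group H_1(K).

Order the vertices as P < Q < R < S < T. Listing each simplex with vertices in this order, K has dimension 3 with simplices:

  0-simplices (5): P, Q, R, S, T
  1-simplices (10): PQ, PR, PS, PT, QR, QS, QT, RS, RT, ST
  2-simplices (10): PQR, PQS, PQT, PRS, PRT, PST, QRS, QRT, QST, RST
  3-simplices (5): PQRS, PQRT, PQST, PRST, QRST

giving chain groups C_0 ≅ Z^5, C_1 ≅ Z^10, C_2 ≅ Z^10, C_3 ≅ Z^5.

The boundary map ∂_1: C_1 → C_0 maps an edge to its endpoints' difference, ∂[p,q] = q − p.
This gives a 5×10 integer matrix of rank 4; reducing to Smith normal form yields diagonal entries (1,1,1,1).

Boundary ∂_2: C_2 → C_1 maps a triangle to the signed sum of its edges. For instance
  ∂QRS = RS − QS + QR,
  ∂PRS = RS − PS + PR.
As a 10×10 matrix over Z this has rank 6, with invariant factors (1,1,1,1,1,1).

Boundary ∂_3: C_3 → C_2 sends each 3-simplex σ to the alternating sum Σ_i (−1)^i (σ with its i-th vertex removed). For instance
  ∂PQRT = QRT − PRT + PQT − PQR,
  ∂PRST = RST − PST + PRT − PRS.
The 10×5 boundary matrix has rank 4 and Smith normal form diag(1,1,1,1).

Computing H_k = (kernel of ∂_k) / (image of ∂_{k+1}):

  H_1: rank ker ∂_1 − rank ∂_2 = (10 − 4) − 6 = 0, and the invariant factors of ∂_2 are all 1, so H_1 ≅ 0.

H_1 = 0.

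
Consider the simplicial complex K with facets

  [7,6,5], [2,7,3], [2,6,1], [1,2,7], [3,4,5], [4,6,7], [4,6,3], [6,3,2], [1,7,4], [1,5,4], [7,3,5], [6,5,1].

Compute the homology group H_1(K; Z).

Fix the vertex order 1 < 2 < 3 < 4 < 5 < 6 < 7 and write every simplex with vertices in increasing order. Then dim K = 2 and the simplices of K are:

  0-simplices (7): [1], [2], [3], [4], [5], [6], [7]
  1-simplices (18): [1,2], [1,4], [1,5], [1,6], [1,7], [2,3], [2,6], [2,7], [3,4], [3,5], [3,6], [3,7], [4,5], [4,6], [4,7], [5,6], [5,7], [6,7]
  2-simplices (12): [1,2,6], [1,2,7], [1,4,5], [1,4,7], [1,5,6], [2,3,6], [2,3,7], [3,4,5], [3,4,6], [3,5,7], [4,6,7], [5,6,7]

so the chain groups are C_0 ≅ Z^7, C_1 ≅ Z^18, C_2 ≅ Z^12.

The boundary map ∂_1: C_1 → C_0 is given by ∂[p,q] = [q] − [p]. For instance
  ∂[1,2] = [2] − [1].
This gives a 7×18 integer matrix of rank 6; reducing to Smith normal form yields diagonal entries (1,1,1,1,1,1).

Boundary ∂_2: C_2 → C_1 sends each 2-simplex [p,q,r] to [q,r] − [p,r] + [p,q]. For instance
  ∂[5,6,7] = [6,7] − [5,7] + [5,6],
  ∂[2,3,7] = [3,7] − [2,7] + [2,3].
The resulting 18×12 matrix has rank 12, and its Smith normal form has invariant factors (1,1,1,1,1,1,1,1,1,1,1,2).

Now H_k = ker ∂_k / im ∂_{k+1}, so:

  H_1: rank ker ∂_1 − rank ∂_2 = (18 − 6) − 12 = 0, and ∂_2 has invariant factor 2 > 1, so H_1 = Z/2.

H_1 = Z/2.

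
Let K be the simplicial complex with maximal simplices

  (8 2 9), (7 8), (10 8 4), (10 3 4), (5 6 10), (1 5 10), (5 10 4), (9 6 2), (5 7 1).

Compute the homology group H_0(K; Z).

Fix the vertex order 1 < 2 < 3 < 4 < 5 < 6 < 7 < 8 < 9 < 10 and write every simplex with vertices in increasing order. Then dim K = 2 and the simplices of K are:

  0-simplices (10): [1], [2], [3], [4], [5], [6], [7], [8], [9], [10]
  1-simplices (19): [1,5], [1,7], [1,10], [2,6], [2,8], [2,9], [3,4], [3,10], [4,5], [4,8], [4,10], [5,6], [5,7], [5,10], [6,9], [6,10], [7,8], [8,9], [8,10]
  2-simplices (8): [1,5,7], [1,5,10], [2,6,9], [2,8,9], [3,4,10], [4,5,10], [4,8,10], [5,6,10]

so the chain groups are C_0 ≅ Z^10, C_1 ≅ Z^19, C_2 ≅ Z^8.

Boundary ∂_1: C_1 → C_0 maps an edge to its endpoints' difference, ∂[p,q] = q − p. For instance
  ∂[8,9] = [9] − [8].
The 10×19 boundary matrix has rank 9 and Smith normal form diag(1,1,1,1,1,1,1,1,1).

The boundary map ∂_2: C_2 → C_1 sends each 2-simplex [p,q,r] to [q,r] − [p,r] + [p,q]. For instance
  ∂[1,5,7] = [5,7] − [1,7] + [1,5],
  ∂[1,5,10] = [5,10] − [1,10] + [1,5].
The 19×8 boundary matrix has rank 8 and Smith normal form diag(1,1,1,1,1,1,1,1).

From H_k ≅ ker(∂_k) / im(∂_{k+1}) we obtain:

  H_0: rank C_0 − rank ∂_1 = 10 − 9 = 1, and the invariant factors of ∂_1 are all 1, so H_0 ≅ Z.

H_0 = Z.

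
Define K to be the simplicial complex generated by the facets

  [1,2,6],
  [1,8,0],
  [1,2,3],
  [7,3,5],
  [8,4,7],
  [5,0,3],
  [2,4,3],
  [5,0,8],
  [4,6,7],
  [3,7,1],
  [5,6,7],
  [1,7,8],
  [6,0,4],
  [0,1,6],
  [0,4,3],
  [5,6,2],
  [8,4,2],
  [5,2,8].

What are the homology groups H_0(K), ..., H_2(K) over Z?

Order the vertices as 0 < 1 < 2 < 3 < 4 < 5 < 6 < 7 < 8. Listing each simplex with vertices in this order, K has dimension 2 with simplices:

  0-simplices (9): [0], [1], [2], [3], [4], [5], [6], [7], [8]
  1-simplices (27): (27 of them)
  2-simplices (18): [0,1,6], [0,1,8], [0,3,4], [0,3,5], [0,4,6], [0,5,8], [1,2,3], [1,2,6], [1,3,7], [1,7,8], [2,3,4], [2,4,8], [2,5,6], [2,5,8], [3,5,7], [4,6,7], [4,7,8], [5,6,7]

giving chain groups C_0 ≅ Z^9, C_1 ≅ Z^27, C_2 ≅ Z^18.

Boundary ∂_1: C_1 → C_0 sends each edge [p,q] (with p < q) to q − p. For instance
  ∂[3,5] = [5] − [3].
This gives a 9×27 integer matrix of rank 8; reducing to Smith normal form yields diagonal entries (1,1,1,1,1,1,1,1).

Boundary ∂_2: C_2 → C_1 maps a triangle to the signed sum of its edges. For instance
  ∂[0,5,8] = [5,8] − [0,8] + [0,5],
  ∂[4,7,8] = [7,8] − [4,8] + [4,7].
As a 27×18 matrix over Z this has rank 17, with invariant factors (1,1,1,1,1,1,1,1,1,1,1,1,1,1,1,1,1).

Computing H_k = (kernel of ∂_k) / (image of ∂_{k+1}):

  H_0: rank C_0 − rank ∂_1 = 9 − 8 = 1, and the invariant factors of ∂_1 are all 1, so H_0 ≅ Z.
  H_1: rank ker ∂_1 − rank ∂_2 = (27 − 8) − 17 = 2, and the invariant factors of ∂_2 are all 1, so H_1 ≅ Z^2.
  H_2: rank ker ∂_2 − rank ∂_3 = (18 − 17) − 0 = 1, and there is no ∂_3, so H_2 ≅ Z.

As a check, the Euler characteristic is 9 − 27 + 18 = 0, which agrees with 1 − 2 + 1 = 0.
(K is a triangulation of the torus T^2.)

H_0 ≅ Z,  H_1 ≅ Z^2,  H_2 ≅ Z.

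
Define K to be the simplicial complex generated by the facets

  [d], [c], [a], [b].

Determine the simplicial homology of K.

H_0 = Z^4.

Order the vertices as a < b < c < d. Listing each simplex with vertices in this order, K has dimension 0 with simplices:

  0-simplices (4): a, b, c, d

Hence C_0 ≅ Z^4.

Computing H_k = (kernel of ∂_k) / (image of ∂_{k+1}):

  H_0: rank C_0 − rank ∂_1 = 4 − 0 = 4, and there is no ∂_1, so H_0 ≅ Z^4.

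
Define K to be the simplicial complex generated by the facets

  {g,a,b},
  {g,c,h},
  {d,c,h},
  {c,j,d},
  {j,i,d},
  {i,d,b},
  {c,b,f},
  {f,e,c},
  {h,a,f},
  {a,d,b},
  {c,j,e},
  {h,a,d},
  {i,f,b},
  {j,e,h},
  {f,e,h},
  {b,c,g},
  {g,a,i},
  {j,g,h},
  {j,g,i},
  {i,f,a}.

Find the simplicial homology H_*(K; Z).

Order the vertices as a < b < c < d < e < f < g < h < i < j. Listing each simplex with vertices in this order, K has dimension 2 with simplices:

  0-simplices (10): a, b, c, d, e, f, g, h, i, j
  1-simplices (30): ab, ad, af, ag, ah, ai, bc, bd, bf, bg, bi, cd, ce, cf, cg, ch, cj, dh, di, dj, ef, eh, ej, fh, fi, gh, gi, gj, hj, ij
  2-simplices (20): abd, abg, adh, afh, afi, agi, bcf, bcg, bdi, bfi, cdh, cdj, cef, cej, cgh, dij, efh, ehj, ghj, gij

Hence C_0 ≅ Z^10, C_1 ≅ Z^30, C_2 ≅ Z^20.

Boundary ∂_1: C_1 → C_0 maps an edge to its endpoints' difference, ∂[p,q] = q − p.
The 10×30 boundary matrix has rank 9 and Smith normal form diag(1,1,1,1,1,1,1,1,1).

The boundary map ∂_2: C_2 → C_1 sends each 2-simplex [p,q,r] to [q,r] − [p,r] + [p,q]. For instance
  ∂gij = ij − gj + gi,
  ∂bcg = cg − bg + bc.
As a 30×20 matrix over Z this has rank 20, with invariant factors (1,1,1,1,1,1,1,1,1,1,1,1,1,1,1,1,1,1,1,2).

From H_k ≅ ker(∂_k) / im(∂_{k+1}) we obtain:

  H_0: rank C_0 − rank ∂_1 = 10 − 9 = 1, and the invariant factors of ∂_1 are all 1, so H_0 = Z.
  H_1: rank ker ∂_1 − rank ∂_2 = (30 − 9) − 20 = 1, and ∂_2 has invariant factor 2 > 1, so H_1 = Z ⊕ Z/2.
  H_2: rank ker ∂_2 − rank ∂_3 = (20 − 20) − 0 = 0, and there is no ∂_3, so H_2 = 0.

As a check, the Euler characteristic is 10 − 30 + 20 = 0, which agrees with 1 − 1 + 0 = 0.

H_0 ≅ Z,  H_1 ≅ Z ⊕ Z/2,  H_2 = 0.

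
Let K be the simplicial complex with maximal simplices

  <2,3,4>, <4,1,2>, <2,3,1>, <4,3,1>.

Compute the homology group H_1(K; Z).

We work with the vertex ordering 1 < 2 < 3 < 4. The simplices of K, each written with vertices in increasing order, are:

  0-simplices (4): [1], [2], [3], [4]
  1-simplices (6): [1,2], [1,3], [1,4], [2,3], [2,4], [3,4]
  2-simplices (4): [1,2,3], [1,2,4], [1,3,4], [2,3,4]

so the chain groups are C_0 ≅ Z^4, C_1 ≅ Z^6, C_2 ≅ Z^4.

The boundary map ∂_1: C_1 → C_0 is given by ∂[p,q] = [q] − [p].
The resulting 4×6 matrix has rank 3, and its Smith normal form has invariant factors (1,1,1).

The boundary map ∂_2: C_2 → C_1 acts by ∂[p,q,r] = [q,r] − [p,r] + [p,q]. For instance
  ∂[2,3,4] = [3,4] − [2,4] + [2,3],
  ∂[1,2,4] = [2,4] − [1,4] + [1,2].
The 6×4 boundary matrix has rank 3 and Smith normal form diag(1,1,1).

Reading off H_k = ker ∂_k / im ∂_{k+1}:

  H_1: rank ker ∂_1 − rank ∂_2 = (6 − 3) − 3 = 0, and the invariant factors of ∂_2 are all 1, so H_1 = 0.

H_1 ≅ 0.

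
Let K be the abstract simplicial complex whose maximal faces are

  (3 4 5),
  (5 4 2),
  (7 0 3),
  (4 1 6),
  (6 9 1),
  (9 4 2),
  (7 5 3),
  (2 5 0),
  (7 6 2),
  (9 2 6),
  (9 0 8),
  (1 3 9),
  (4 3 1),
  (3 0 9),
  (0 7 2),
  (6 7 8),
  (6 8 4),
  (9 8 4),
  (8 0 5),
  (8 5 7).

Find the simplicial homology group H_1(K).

K has 10 vertices, 30 edges, 20 triangles.
rank ∂_1 = 9, rank ∂_2 = 20 ⇒ b_1 = 30 − 9 − 20 = 1; ∂_2 has invariant factor(s) [2] giving torsion. So H_1 = Z ⊕ Z/2.

H_1 = Z ⊕ Z/2.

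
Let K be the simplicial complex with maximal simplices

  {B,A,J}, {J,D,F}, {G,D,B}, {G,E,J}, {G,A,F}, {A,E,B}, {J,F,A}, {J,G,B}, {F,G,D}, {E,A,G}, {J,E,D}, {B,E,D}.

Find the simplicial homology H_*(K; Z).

H_0 ≅ Z,  H_1 ≅ Z/2Z,  H_2 = 0.

Fix the vertex order A < B < D < E < F < G < J and write every simplex with vertices in increasing order. Then dim K = 2 and the simplices of K are:

  0-simplices (7): A, B, D, E, F, G, J
  1-simplices (18): AB, AE, AF, AG, AJ, BD, BE, BG, BJ, DE, DF, DG, DJ, EG, EJ, FG, FJ, GJ
  2-simplices (12): ABE, ABJ, AEG, AFG, AFJ, BDE, BDG, BGJ, DEJ, DFG, DFJ, EGJ

Hence C_0 ≅ Z^7, C_1 ≅ Z^18, C_2 ≅ Z^12.

∂_1: C_1 → C_0 sends each edge [p,q] (with p < q) to q − p. For instance
  ∂EG = G − E.
As a 7×18 matrix over Z this has rank 6, with invariant factors (1,1,1,1,1,1).

∂_2: C_2 → C_1 sends each 2-simplex [p,q,r] to [q,r] − [p,r] + [p,q]. For instance
  ∂BDG = DG − BG + BD,
  ∂BGJ = GJ − BJ + BG.
The resulting 18×12 matrix has rank 12, and its Smith normal form has invariant factors (1,1,1,1,1,1,1,1,1,1,1,2).

Reading off H_k = ker ∂_k / im ∂_{k+1}:

  H_0: rank C_0 − rank ∂_1 = 7 − 6 = 1, and the invariant factors of ∂_1 are all 1, so H_0 = Z.
  H_1: rank ker ∂_1 − rank ∂_2 = (18 − 6) − 12 = 0, and ∂_2 has invariant factor 2 > 1, so H_1 = Z/2Z.
  H_2: rank ker ∂_2 − rank ∂_3 = (12 − 12) − 0 = 0, and there is no ∂_3, so H_2 = 0.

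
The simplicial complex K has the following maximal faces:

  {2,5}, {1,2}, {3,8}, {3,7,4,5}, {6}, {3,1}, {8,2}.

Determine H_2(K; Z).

We work with the vertex ordering 1 < 2 < 3 < 4 < 5 < 6 < 7 < 8. The simplices of K, each written with vertices in increasing order, are:

  0-simplices (8): [1], [2], [3], [4], [5], [6], [7], [8]
  1-simplices (11): [1,2], [1,3], [2,5], [2,8], [3,4], [3,5], [3,7], [3,8], [4,5], [4,7], [5,7]
  2-simplices (4): [3,4,5], [3,4,7], [3,5,7], [4,5,7]
  3-simplices (1): [3,4,5,7]

giving chain groups C_0 ≅ Z^8, C_1 ≅ Z^11, C_2 ≅ Z^4, C_3 ≅ Z^1.

∂_1: C_1 → C_0 is given by ∂[p,q] = [q] − [p]. For instance
  ∂[5,7] = [7] − [5].
The resulting 8×11 matrix has rank 6, and its Smith normal form has invariant factors (1,1,1,1,1,1).

Boundary ∂_2: C_2 → C_1 acts by ∂[p,q,r] = [q,r] − [p,r] + [p,q]. For instance
  ∂[4,5,7] = [5,7] − [4,7] + [4,5],
  ∂[3,5,7] = [5,7] − [3,7] + [3,5].
As a 11×4 matrix over Z this has rank 3, with invariant factors (1,1,1).

The boundary map ∂_3: C_3 → C_2 sends each 3-simplex σ to the alternating sum Σ_i (−1)^i (σ with its i-th vertex removed). For instance
  ∂[3,4,5,7] = [4,5,7] − [3,5,7] + [3,4,7] − [3,4,5].
The 4×1 boundary matrix has rank 1 and Smith normal form diag(1).

Now H_k = ker ∂_k / im ∂_{k+1}, so:

  H_2: rank ker ∂_2 − rank ∂_3 = (4 − 3) − 1 = 0, and the invariant factors of ∂_3 are all 1, so H_2 ≅ 0.

H_2 = 0.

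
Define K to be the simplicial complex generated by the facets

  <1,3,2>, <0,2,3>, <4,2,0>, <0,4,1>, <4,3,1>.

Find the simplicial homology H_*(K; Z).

Fix the vertex order 0 < 1 < 2 < 3 < 4 and write every simplex with vertices in increasing order. Then dim K = 2 and the simplices of K are:

  0-simplices (5): [0], [1], [2], [3], [4]
  1-simplices (10): [0,1], [0,2], [0,3], [0,4], [1,2], [1,3], [1,4], [2,3], [2,4], [3,4]
  2-simplices (5): [0,1,4], [0,2,3], [0,2,4], [1,2,3], [1,3,4]

giving chain groups C_0 ≅ Z^5, C_1 ≅ Z^10, C_2 ≅ Z^5.

Boundary ∂_1: C_1 → C_0 sends each edge [p,q] (with p < q) to q − p.
As a 5×10 matrix over Z this has rank 4, with invariant factors (1,1,1,1).

Boundary ∂_2: C_2 → C_1 acts by ∂[p,q,r] = [q,r] − [p,r] + [p,q]. For instance
  ∂[0,2,3] = [2,3] − [0,3] + [0,2],
  ∂[0,1,4] = [1,4] − [0,4] + [0,1].
As a 10×5 matrix over Z this has rank 5, with invariant factors (1,1,1,1,1).

From H_k ≅ ker(∂_k) / im(∂_{k+1}) we obtain:

  H_0: rank C_0 − rank ∂_1 = 5 − 4 = 1, and the invariant factors of ∂_1 are all 1, so H_0 = Z.
  H_1: rank ker ∂_1 − rank ∂_2 = (10 − 4) − 5 = 1, and the invariant factors of ∂_2 are all 1, so H_1 = Z.
  H_2: rank ker ∂_2 − rank ∂_3 = (5 − 5) − 0 = 0, and there is no ∂_3, so H_2 = 0.

As a check, the Euler characteristic is 5 − 10 + 5 = 0, which agrees with 1 − 1 + 0 = 0.
(K is a triangulation of the Möbius band.)

H_0 = Z,  H_1 = Z,  H_2 = 0.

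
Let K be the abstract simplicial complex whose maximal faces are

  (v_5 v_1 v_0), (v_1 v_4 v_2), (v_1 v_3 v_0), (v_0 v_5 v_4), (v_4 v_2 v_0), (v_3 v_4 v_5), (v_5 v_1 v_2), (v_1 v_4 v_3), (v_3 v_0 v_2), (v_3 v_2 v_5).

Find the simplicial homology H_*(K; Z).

H_0 ≅ Z,  H_1 ≅ Z/2,  H_2 = 0.

Take the total order v_0 < v_1 < v_2 < v_3 < v_4 < v_5 on the vertex set. Then K (dimension 2) consists of the simplices:

  0-simplices (6): [v_0], [v_1], [v_2], [v_3], [v_4], [v_5]
  1-simplices (15): (15 of them)
  2-simplices (10): [v_0,v_1,v_3], [v_0,v_1,v_5], [v_0,v_2,v_3], [v_0,v_2,v_4], [v_0,v_4,v_5], [v_1,v_2,v_4], [v_1,v_2,v_5], [v_1,v_3,v_4], [v_2,v_3,v_5], [v_3,v_4,v_5]

so the chain groups are C_0 ≅ Z^6, C_1 ≅ Z^15, C_2 ≅ Z^10.

∂_1: C_1 → C_0 maps an edge to its endpoints' difference, ∂[p,q] = q − p.
As a 6×15 matrix over Z this has rank 5, with invariant factors (1,1,1,1,1).

∂_2: C_2 → C_1 acts by ∂[p,q,r] = [q,r] − [p,r] + [p,q]. For instance
  ∂[v_2,v_3,v_5] = [v_3,v_5] − [v_2,v_5] + [v_2,v_3],
  ∂[v_1,v_2,v_5] = [v_2,v_5] − [v_1,v_5] + [v_1,v_2].
The 15×10 boundary matrix has rank 10 and Smith normal form diag(1,1,1,1,1,1,1,1,1,2).

Computing H_k = (kernel of ∂_k) / (image of ∂_{k+1}):

  H_0: rank C_0 − rank ∂_1 = 6 − 5 = 1, and the invariant factors of ∂_1 are all 1, so H_0 = Z.
  H_1: rank ker ∂_1 − rank ∂_2 = (15 − 5) − 10 = 0, and ∂_2 has invariant factor 2 > 1, so H_1 = Z/2.
  H_2: rank ker ∂_2 − rank ∂_3 = (10 − 10) − 0 = 0, and there is no ∂_3, so H_2 = 0.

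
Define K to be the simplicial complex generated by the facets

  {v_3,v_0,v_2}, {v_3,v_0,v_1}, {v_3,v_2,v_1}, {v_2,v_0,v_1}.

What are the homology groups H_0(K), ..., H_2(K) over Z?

H_0 ≅ Z,  H_1 = 0,  H_2 ≅ Z.

Fix the vertex order v_0 < v_1 < v_2 < v_3 and write every simplex with vertices in increasing order. Then dim K = 2 and the simplices of K are:

  0-simplices (4): [v_0], [v_1], [v_2], [v_3]
  1-simplices (6): [v_0,v_1], [v_0,v_2], [v_0,v_3], [v_1,v_2], [v_1,v_3], [v_2,v_3]
  2-simplices (4): [v_0,v_1,v_2], [v_0,v_1,v_3], [v_0,v_2,v_3], [v_1,v_2,v_3]

giving chain groups C_0 ≅ Z^4, C_1 ≅ Z^6, C_2 ≅ Z^4.

∂_1: C_1 → C_0 is given by ∂[p,q] = [q] − [p]. For instance
  ∂[v_1,v_3] = [v_3] − [v_1].
The resulting 4×6 matrix has rank 3, and its Smith normal form has invariant factors (1,1,1).

The boundary map ∂_2: C_2 → C_1 acts by ∂[p,q,r] = [q,r] − [p,r] + [p,q]. For instance
  ∂[v_0,v_1,v_3] = [v_1,v_3] − [v_0,v_3] + [v_0,v_1],
  ∂[v_0,v_1,v_2] = [v_1,v_2] − [v_0,v_2] + [v_0,v_1].
This gives a 6×4 integer matrix of rank 3; reducing to Smith normal form yields diagonal entries (1,1,1).

Reading off H_k = ker ∂_k / im ∂_{k+1}:

  H_0: rank C_0 − rank ∂_1 = 4 − 3 = 1, and the invariant factors of ∂_1 are all 1, so H_0 = Z.
  H_1: rank ker ∂_1 − rank ∂_2 = (6 − 3) − 3 = 0, and the invariant factors of ∂_2 are all 1, so H_1 = 0.
  H_2: rank ker ∂_2 − rank ∂_3 = (4 − 3) − 0 = 1, and there is no ∂_3, so H_2 = Z.

As a check, the Euler characteristic is 4 − 6 + 4 = 2, which agrees with 1 − 0 + 1 = 2.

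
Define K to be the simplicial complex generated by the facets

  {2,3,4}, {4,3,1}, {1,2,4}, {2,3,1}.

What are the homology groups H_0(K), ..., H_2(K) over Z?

H_0 ≅ Z,  H_1 = 0,  H_2 ≅ Z.

Take the total order 1 < 2 < 3 < 4 on the vertex set. Then K (dimension 2) consists of the simplices:

  0-simplices (4): [1], [2], [3], [4]
  1-simplices (6): [1,2], [1,3], [1,4], [2,3], [2,4], [3,4]
  2-simplices (4): [1,2,3], [1,2,4], [1,3,4], [2,3,4]

Hence C_0 ≅ Z^4, C_1 ≅ Z^6, C_2 ≅ Z^4.

The boundary map ∂_1: C_1 → C_0 sends each edge [p,q] (with p < q) to q − p. For instance
  ∂[2,3] = [3] − [2].
The resulting 4×6 matrix has rank 3, and its Smith normal form has invariant factors (1,1,1).

∂_2: C_2 → C_1 acts by ∂[p,q,r] = [q,r] − [p,r] + [p,q]. For instance
  ∂[1,3,4] = [3,4] − [1,4] + [1,3],
  ∂[1,2,4] = [2,4] − [1,4] + [1,2].
This gives a 6×4 integer matrix of rank 3; reducing to Smith normal form yields diagonal entries (1,1,1).

Now H_k = ker ∂_k / im ∂_{k+1}, so:

  H_0: rank C_0 − rank ∂_1 = 4 − 3 = 1, and the invariant factors of ∂_1 are all 1, so H_0 = Z.
  H_1: rank ker ∂_1 − rank ∂_2 = (6 − 3) − 3 = 0, and the invariant factors of ∂_2 are all 1, so H_1 = 0.
  H_2: rank ker ∂_2 − rank ∂_3 = (4 − 3) − 0 = 1, and there is no ∂_3, so H_2 = Z.

(K is a triangulation of the 2-sphere S^2.)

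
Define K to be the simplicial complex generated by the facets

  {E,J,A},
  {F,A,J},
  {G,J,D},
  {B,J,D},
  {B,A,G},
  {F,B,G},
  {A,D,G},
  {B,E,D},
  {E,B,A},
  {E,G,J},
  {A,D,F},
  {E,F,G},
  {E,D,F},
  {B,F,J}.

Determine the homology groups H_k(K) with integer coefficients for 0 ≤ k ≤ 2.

H_0 ≅ Z,  H_1 ≅ Z^2,  H_2 ≅ Z.

We work with the vertex ordering A < B < D < E < F < G < J. The simplices of K, each written with vertices in increasing order, are:

  0-simplices (7): A, B, D, E, F, G, J
  1-simplices (21): AB, AD, AE, AF, AG, AJ, BD, BE, BF, BG, BJ, DE, DF, DG, DJ, EF, EG, EJ, FG, FJ, GJ
  2-simplices (14): ABE, ABG, ADF, ADG, AEJ, AFJ, BDE, BDJ, BFG, BFJ, DEF, DGJ, EFG, EGJ

Hence C_0 ≅ Z^7, C_1 ≅ Z^21, C_2 ≅ Z^14.

∂_1: C_1 → C_0 is given by ∂[p,q] = [q] − [p]. For instance
  ∂DF = F − D.
The 7×21 boundary matrix has rank 6 and Smith normal form diag(1,1,1,1,1,1).

The boundary map ∂_2: C_2 → C_1 acts by ∂[p,q,r] = [q,r] − [p,r] + [p,q]. For instance
  ∂DGJ = GJ − DJ + DG,
  ∂ADG = DG − AG + AD.
This gives a 21×14 integer matrix of rank 13; reducing to Smith normal form yields diagonal entries (1,1,1,1,1,1,1,1,1,1,1,1,1).

Reading off H_k = ker ∂_k / im ∂_{k+1}:

  H_0: rank C_0 − rank ∂_1 = 7 − 6 = 1, and the invariant factors of ∂_1 are all 1, so H_0 ≅ Z.
  H_1: rank ker ∂_1 − rank ∂_2 = (21 − 6) − 13 = 2, and the invariant factors of ∂_2 are all 1, so H_1 ≅ Z^2.
  H_2: rank ker ∂_2 − rank ∂_3 = (14 − 13) − 0 = 1, and there is no ∂_3, so H_2 ≅ Z.

As a check, the Euler characteristic is 7 − 21 + 14 = 0, which agrees with 1 − 2 + 1 = 0.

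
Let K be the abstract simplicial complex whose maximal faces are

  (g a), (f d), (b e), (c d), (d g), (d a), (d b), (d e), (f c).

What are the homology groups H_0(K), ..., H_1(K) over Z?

We work with the vertex ordering a < b < c < d < e < f < g. The simplices of K, each written with vertices in increasing order, are:

  0-simplices (7): a, b, c, d, e, f, g
  1-simplices (9): ad, ag, bd, be, cd, cf, de, df, dg

so the chain groups are C_0 ≅ Z^7, C_1 ≅ Z^9.

The boundary map ∂_1: C_1 → C_0 sends each edge [p,q] (with p < q) to q − p. For instance
  ∂bd = d − b.
The resulting 7×9 matrix has rank 6, and its Smith normal form has invariant factors (1,1,1,1,1,1).

Reading off H_k = ker ∂_k / im ∂_{k+1}:

  H_0: rank C_0 − rank ∂_1 = 7 − 6 = 1, and the invariant factors of ∂_1 are all 1, so H_0 = Z.
  H_1: rank ker ∂_1 − rank ∂_2 = (9 − 6) − 0 = 3, and there is no ∂_2, so H_1 = Z^3.

H_0 ≅ Z,  H_1 ≅ Z^3.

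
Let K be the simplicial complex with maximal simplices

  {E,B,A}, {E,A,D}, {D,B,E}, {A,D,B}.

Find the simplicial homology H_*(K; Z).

We work with the vertex ordering A < B < D < E. The simplices of K, each written with vertices in increasing order, are:

  0-simplices (4): A, B, D, E
  1-simplices (6): AB, AD, AE, BD, BE, DE
  2-simplices (4): ABD, ABE, ADE, BDE

Hence C_0 ≅ Z^4, C_1 ≅ Z^6, C_2 ≅ Z^4.

Boundary ∂_1: C_1 → C_0 sends each edge [p,q] (with p < q) to q − p. For instance
  ∂AD = D − A.
As a 4×6 matrix over Z this has rank 3, with invariant factors (1,1,1).

The boundary map ∂_2: C_2 → C_1 acts by ∂[p,q,r] = [q,r] − [p,r] + [p,q]. For instance
  ∂ADE = DE − AE + AD,
  ∂ABE = BE − AE + AB.
As a 6×4 matrix over Z this has rank 3, with invariant factors (1,1,1).

Now H_k = ker ∂_k / im ∂_{k+1}, so:

  H_0: rank C_0 − rank ∂_1 = 4 − 3 = 1, and the invariant factors of ∂_1 are all 1, so H_0 ≅ Z.
  H_1: rank ker ∂_1 − rank ∂_2 = (6 − 3) − 3 = 0, and the invariant factors of ∂_2 are all 1, so H_1 ≅ 0.
  H_2: rank ker ∂_2 − rank ∂_3 = (4 − 3) − 0 = 1, and there is no ∂_3, so H_2 ≅ Z.

H_0 ≅ Z,  H_1 = 0,  H_2 ≅ Z.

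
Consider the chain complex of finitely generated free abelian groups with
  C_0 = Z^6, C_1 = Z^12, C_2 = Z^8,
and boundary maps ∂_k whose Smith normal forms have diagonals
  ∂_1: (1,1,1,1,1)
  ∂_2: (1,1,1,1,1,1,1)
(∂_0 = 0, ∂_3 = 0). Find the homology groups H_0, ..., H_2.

H_0 = Z,  H_1 = 0,  H_2 = Z.

H_0: b_0 = 6 − 0 − 5 = 1; torsion from ∂_1 factors > 1: none. So H_0 = Z.
H_1: b_1 = 12 − 5 − 7 = 0; torsion from ∂_2 factors > 1: none. So H_1 = 0.
H_2: b_2 = 8 − 7 − 0 = 1; torsion from ∂_3 factors > 1: none. So H_2 = Z.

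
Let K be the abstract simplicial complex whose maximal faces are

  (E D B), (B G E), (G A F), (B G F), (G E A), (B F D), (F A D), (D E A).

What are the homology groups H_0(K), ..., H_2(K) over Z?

H_0 ≅ Z,  H_1 = 0,  H_2 ≅ Z.

We work with the vertex ordering A < B < D < E < F < G. The simplices of K, each written with vertices in increasing order, are:

  0-simplices (6): A, B, D, E, F, G
  1-simplices (12): AD, AE, AF, AG, BD, BE, BF, BG, DE, DF, EG, FG
  2-simplices (8): ADE, ADF, AEG, AFG, BDE, BDF, BEG, BFG

giving chain groups C_0 ≅ Z^6, C_1 ≅ Z^12, C_2 ≅ Z^8.

Boundary ∂_1: C_1 → C_0 maps an edge to its endpoints' difference, ∂[p,q] = q − p. For instance
  ∂AG = G − A.
The 6×12 boundary matrix has rank 5 and Smith normal form diag(1,1,1,1,1).

The boundary map ∂_2: C_2 → C_1 acts by ∂[p,q,r] = [q,r] − [p,r] + [p,q]. For instance
  ∂AEG = EG − AG + AE,
  ∂ADE = DE − AE + AD.
As a 12×8 matrix over Z this has rank 7, with invariant factors (1,1,1,1,1,1,1).

Reading off H_k = ker ∂_k / im ∂_{k+1}:

  H_0: rank C_0 − rank ∂_1 = 6 − 5 = 1, and the invariant factors of ∂_1 are all 1, so H_0 = Z.
  H_1: rank ker ∂_1 − rank ∂_2 = (12 − 5) − 7 = 0, and the invariant factors of ∂_2 are all 1, so H_1 = 0.
  H_2: rank ker ∂_2 − rank ∂_3 = (8 − 7) − 0 = 1, and there is no ∂_3, so H_2 = Z.

As a check, the Euler characteristic is 6 − 12 + 8 = 2, which agrees with 1 − 0 + 1 = 2.
(K is a triangulation of the 2-sphere S^2.)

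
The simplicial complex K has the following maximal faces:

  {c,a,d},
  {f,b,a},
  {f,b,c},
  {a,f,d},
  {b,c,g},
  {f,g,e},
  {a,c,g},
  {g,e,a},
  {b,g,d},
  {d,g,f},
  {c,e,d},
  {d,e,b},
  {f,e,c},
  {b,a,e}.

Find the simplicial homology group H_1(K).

Take the total order a < b < c < d < e < f < g on the vertex set. Then K (dimension 2) consists of the simplices:

  0-simplices (7): a, b, c, d, e, f, g
  1-simplices (21): ab, ac, ad, ae, af, ag, bc, bd, be, bf, bg, cd, ce, cf, cg, de, df, dg, ef, eg, fg
  2-simplices (14): abe, abf, acd, acg, adf, aeg, bcf, bcg, bde, bdg, cde, cef, dfg, efg

so the chain groups are C_0 ≅ Z^7, C_1 ≅ Z^21, C_2 ≅ Z^14.

∂_1: C_1 → C_0 is given by ∂[p,q] = [q] − [p]. For instance
  ∂af = f − a.
The 7×21 boundary matrix has rank 6 and Smith normal form diag(1,1,1,1,1,1).

Boundary ∂_2: C_2 → C_1 sends each 2-simplex [p,q,r] to [q,r] − [p,r] + [p,q]. For instance
  ∂cde = de − ce + cd,
  ∂efg = fg − eg + ef.
This gives a 21×14 integer matrix of rank 13; reducing to Smith normal form yields diagonal entries (1,1,1,1,1,1,1,1,1,1,1,1,1).

Reading off H_k = ker ∂_k / im ∂_{k+1}:

  H_1: rank ker ∂_1 − rank ∂_2 = (21 − 6) − 13 = 2, and the invariant factors of ∂_2 are all 1, so H_1 ≅ Z^2.

H_1 ≅ Z^2.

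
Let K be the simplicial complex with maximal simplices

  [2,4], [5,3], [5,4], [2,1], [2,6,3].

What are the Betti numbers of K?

b_0 = 1, b_1 = 1, b_2 = 0.

Fix the vertex order 1 < 2 < 3 < 4 < 5 < 6 and write every simplex with vertices in increasing order. Then dim K = 2 and the simplices of K are:

  0-simplices (6): [1], [2], [3], [4], [5], [6]
  1-simplices (7): [1,2], [2,3], [2,4], [2,6], [3,5], [3,6], [4,5]
  2-simplices (1): [2,3,6]

so the chain groups are C_0 ≅ Z^6, C_1 ≅ Z^7, C_2 ≅ Z^1.

Boundary ∂_1: C_1 → C_0 sends each edge [p,q] (with p < q) to q − p. For instance
  ∂[2,6] = [6] − [2].
This gives a 6×7 integer matrix of rank 5; reducing to Smith normal form yields diagonal entries (1,1,1,1,1).

The boundary map ∂_2: C_2 → C_1 acts by ∂[p,q,r] = [q,r] − [p,r] + [p,q]. For instance
  ∂[2,3,6] = [3,6] − [2,6] + [2,3].
The resulting 7×1 matrix has rank 1, and its Smith normal form has invariant factors (1).

From H_k ≅ ker(∂_k) / im(∂_{k+1}) we obtain:

  H_0: rank C_0 − rank ∂_1 = 6 − 5 = 1, and the invariant factors of ∂_1 are all 1, so H_0 = Z.
  H_1: rank ker ∂_1 − rank ∂_2 = (7 − 5) − 1 = 1, and the invariant factors of ∂_2 are all 1, so H_1 = Z.
  H_2: rank ker ∂_2 − rank ∂_3 = (1 − 1) − 0 = 0, and there is no ∂_3, so H_2 = 0.

As a check, the Euler characteristic is 6 − 7 + 1 = 0, which agrees with 1 − 1 + 0 = 0.

Hence the Betti numbers are b_0 = 1, b_1 = 1, b_2 = 0.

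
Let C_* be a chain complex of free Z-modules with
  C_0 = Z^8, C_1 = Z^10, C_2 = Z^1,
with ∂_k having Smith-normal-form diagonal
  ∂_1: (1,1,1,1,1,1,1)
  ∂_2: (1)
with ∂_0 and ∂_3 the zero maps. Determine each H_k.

H_0: b_0 = 8 − 0 − 7 = 1; torsion from ∂_1 factors > 1: none. So H_0 ≅ Z.
H_1: b_1 = 10 − 7 − 1 = 2; torsion from ∂_2 factors > 1: none. So H_1 ≅ Z^2.
H_2: b_2 = 1 − 1 − 0 = 0; torsion from ∂_3 factors > 1: none. So H_2 ≅ 0.

H_0 ≅ Z,  H_1 ≅ Z^2,  H_2 = 0.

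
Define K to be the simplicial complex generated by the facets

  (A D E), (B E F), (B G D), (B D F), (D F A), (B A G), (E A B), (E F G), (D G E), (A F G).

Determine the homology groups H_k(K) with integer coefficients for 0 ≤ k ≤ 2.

Fix the vertex order A < B < D < E < F < G and write every simplex with vertices in increasing order. Then dim K = 2 and the simplices of K are:

  0-simplices (6): A, B, D, E, F, G
  1-simplices (15): AB, AD, AE, AF, AG, BD, BE, BF, BG, DE, DF, DG, EF, EG, FG
  2-simplices (10): ABE, ABG, ADE, ADF, AFG, BDF, BDG, BEF, DEG, EFG

so the chain groups are C_0 ≅ Z^6, C_1 ≅ Z^15, C_2 ≅ Z^10.

The boundary map ∂_1: C_1 → C_0 maps an edge to its endpoints' difference, ∂[p,q] = q − p. For instance
  ∂FG = G − F.
As a 6×15 matrix over Z this has rank 5, with invariant factors (1,1,1,1,1).

∂_2: C_2 → C_1 acts by ∂[p,q,r] = [q,r] − [p,r] + [p,q]. For instance
  ∂ADF = DF − AF + AD,
  ∂AFG = FG − AG + AF.
The 15×10 boundary matrix has rank 10 and Smith normal form diag(1,1,1,1,1,1,1,1,1,2).

Reading off H_k = ker ∂_k / im ∂_{k+1}:

  H_0: rank C_0 − rank ∂_1 = 6 − 5 = 1, and the invariant factors of ∂_1 are all 1, so H_0 = Z.
  H_1: rank ker ∂_1 − rank ∂_2 = (15 − 5) − 10 = 0, and ∂_2 has invariant factor 2 > 1, so H_1 = Z_2.
  H_2: rank ker ∂_2 − rank ∂_3 = (10 − 10) − 0 = 0, and there is no ∂_3, so H_2 = 0.

As a check, the Euler characteristic is 6 − 15 + 10 = 1, which agrees with 1 − 0 + 0 = 1.
(K is a triangulation of the real projective plane RP^2.)

H_0 ≅ Z,  H_1 ≅ Z_2,  H_2 = 0.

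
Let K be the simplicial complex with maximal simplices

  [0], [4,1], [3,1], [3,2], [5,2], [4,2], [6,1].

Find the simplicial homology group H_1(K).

H_1 = Z.

Order the vertices as 0 < 1 < 2 < 3 < 4 < 5 < 6. Listing each simplex with vertices in this order, K has dimension 1 with simplices:

  0-simplices (7): [0], [1], [2], [3], [4], [5], [6]
  1-simplices (6): [1,3], [1,4], [1,6], [2,3], [2,4], [2,5]

so the chain groups are C_0 ≅ Z^7, C_1 ≅ Z^6.

The boundary map ∂_1: C_1 → C_0 sends each edge [p,q] (with p < q) to q − p. For instance
  ∂[1,3] = [3] − [1].
This gives a 7×6 integer matrix of rank 5; reducing to Smith normal form yields diagonal entries (1,1,1,1,1).

Reading off H_k = ker ∂_k / im ∂_{k+1}:

  H_1: rank ker ∂_1 − rank ∂_2 = (6 − 5) − 0 = 1, and there is no ∂_2, so H_1 ≅ Z.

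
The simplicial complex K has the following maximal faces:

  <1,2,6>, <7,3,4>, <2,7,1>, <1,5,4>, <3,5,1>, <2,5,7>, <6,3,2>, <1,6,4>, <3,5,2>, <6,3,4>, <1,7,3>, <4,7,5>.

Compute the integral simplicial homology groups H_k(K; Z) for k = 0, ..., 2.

K has 7 vertices, 18 edges, 12 triangles.
rank ∂_0 = 0, rank ∂_1 = 6 ⇒ b_0 = 7 − 0 − 6 = 1; all invariant factors of ∂_1 are 1 so no torsion. So H_0 = Z.
rank ∂_1 = 6, rank ∂_2 = 12 ⇒ b_1 = 18 − 6 − 12 = 0; ∂_2 has invariant factor(s) [2] giving torsion. So H_1 = Z/2.
rank ∂_2 = 12, rank ∂_3 = 0 ⇒ b_2 = 12 − 12 − 0 = 0. So H_2 = 0.

H_0 ≅ Z,  H_1 ≅ Z/2,  H_2 = 0.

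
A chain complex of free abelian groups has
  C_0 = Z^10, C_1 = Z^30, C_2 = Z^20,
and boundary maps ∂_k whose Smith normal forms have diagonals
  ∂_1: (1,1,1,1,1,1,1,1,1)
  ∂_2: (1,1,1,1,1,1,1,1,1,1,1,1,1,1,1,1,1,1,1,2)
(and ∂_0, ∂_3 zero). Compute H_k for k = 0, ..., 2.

H_0: b_0 = 10 − 0 − 9 = 1; torsion from ∂_1 factors > 1: none. So H_0 ≅ Z.
H_1: b_1 = 30 − 9 − 20 = 1; torsion from ∂_2 factors > 1: [2]. So H_1 ≅ Z × Z/2.
H_2: b_2 = 20 − 20 − 0 = 0; torsion from ∂_3 factors > 1: none. So H_2 ≅ 0.

H_0 ≅ Z,  H_1 ≅ Z × Z/2,  H_2 = 0.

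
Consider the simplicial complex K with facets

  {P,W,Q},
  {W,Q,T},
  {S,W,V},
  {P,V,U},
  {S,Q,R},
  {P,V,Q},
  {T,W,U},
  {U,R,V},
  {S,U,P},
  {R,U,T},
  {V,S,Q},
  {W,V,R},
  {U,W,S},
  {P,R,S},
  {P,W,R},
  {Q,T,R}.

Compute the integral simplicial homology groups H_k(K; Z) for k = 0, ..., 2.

Order the vertices as P < Q < R < S < T < U < V < W. Listing each simplex with vertices in this order, K has dimension 2 with simplices:

  0-simplices (8): P, Q, R, S, T, U, V, W
  1-simplices (24): PQ, PR, PS, PU, PV, PW, QR, QS, QT, QV, QW, RS, RT, RU, RV, RW, SU, SV, SW, TU, TW, UV, UW, VW
  2-simplices (16): PQV, PQW, PRS, PRW, PSU, PUV, QRS, QRT, QSV, QTW, RTU, RUV, RVW, SUW, SVW, TUW

so the chain groups are C_0 ≅ Z^8, C_1 ≅ Z^24, C_2 ≅ Z^16.

Boundary ∂_1: C_1 → C_0 maps an edge to its endpoints' difference, ∂[p,q] = q − p. For instance
  ∂PU = U − P.
The resulting 8×24 matrix has rank 7, and its Smith normal form has invariant factors (1,1,1,1,1,1,1).

Boundary ∂_2: C_2 → C_1 sends each 2-simplex [p,q,r] to [q,r] − [p,r] + [p,q]. For instance
  ∂QSV = SV − QV + QS,
  ∂PUV = UV − PV + PU.
The resulting 24×16 matrix has rank 15, and its Smith normal form has invariant factors (1,1,1,1,1,1,1,1,1,1,1,1,1,1,1).

Now H_k = ker ∂_k / im ∂_{k+1}, so:

  H_0: rank C_0 − rank ∂_1 = 8 − 7 = 1, and the invariant factors of ∂_1 are all 1, so H_0 ≅ Z.
  H_1: rank ker ∂_1 − rank ∂_2 = (24 − 7) − 15 = 2, and the invariant factors of ∂_2 are all 1, so H_1 ≅ Z^2.
  H_2: rank ker ∂_2 − rank ∂_3 = (16 − 15) − 0 = 1, and there is no ∂_3, so H_2 ≅ Z.

As a check, the Euler characteristic is 8 − 24 + 16 = 0, which agrees with 1 − 2 + 1 = 0.
(K is a triangulation of the torus T^2.)

H_0 = Z,  H_1 = Z^2,  H_2 = Z.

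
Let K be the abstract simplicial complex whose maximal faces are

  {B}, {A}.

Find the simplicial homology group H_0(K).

Order the vertices as A < B. Listing each simplex with vertices in this order, K has dimension 0 with simplices:

  0-simplices (2): A, B

giving chain groups C_0 ≅ Z^2.

Reading off H_k = ker ∂_k / im ∂_{k+1}:

  H_0: rank C_0 − rank ∂_1 = 2 − 0 = 2, and there is no ∂_1, so H_0 ≅ Z^2.

(K is a triangulation of a set of 2 points.)

H_0 = Z^2.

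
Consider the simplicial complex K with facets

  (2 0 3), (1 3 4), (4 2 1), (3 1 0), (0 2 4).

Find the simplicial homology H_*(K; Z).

Order the vertices as 0 < 1 < 2 < 3 < 4. Listing each simplex with vertices in this order, K has dimension 2 with simplices:

  0-simplices (5): [0], [1], [2], [3], [4]
  1-simplices (10): [0,1], [0,2], [0,3], [0,4], [1,2], [1,3], [1,4], [2,3], [2,4], [3,4]
  2-simplices (5): [0,1,3], [0,2,3], [0,2,4], [1,2,4], [1,3,4]

so the chain groups are C_0 ≅ Z^5, C_1 ≅ Z^10, C_2 ≅ Z^5.

The boundary map ∂_1: C_1 → C_0 maps an edge to its endpoints' difference, ∂[p,q] = q − p. For instance
  ∂[0,1] = [1] − [0].
As a 5×10 matrix over Z this has rank 4, with invariant factors (1,1,1,1).

Boundary ∂_2: C_2 → C_1 sends each 2-simplex [p,q,r] to [q,r] − [p,r] + [p,q]. For instance
  ∂[1,2,4] = [2,4] − [1,4] + [1,2],
  ∂[1,3,4] = [3,4] − [1,4] + [1,3].
This gives a 10×5 integer matrix of rank 5; reducing to Smith normal form yields diagonal entries (1,1,1,1,1).

Computing H_k = (kernel of ∂_k) / (image of ∂_{k+1}):

  H_0: rank C_0 − rank ∂_1 = 5 − 4 = 1, and the invariant factors of ∂_1 are all 1, so H_0 = Z.
  H_1: rank ker ∂_1 − rank ∂_2 = (10 − 4) − 5 = 1, and the invariant factors of ∂_2 are all 1, so H_1 = Z.
  H_2: rank ker ∂_2 − rank ∂_3 = (5 − 5) − 0 = 0, and there is no ∂_3, so H_2 = 0.

(K is a triangulation of the Möbius band.)

H_0 ≅ Z,  H_1 ≅ Z,  H_2 = 0.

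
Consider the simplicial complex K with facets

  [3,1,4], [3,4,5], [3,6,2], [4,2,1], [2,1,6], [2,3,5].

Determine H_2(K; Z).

H_2 = 0.

We work with the vertex ordering 1 < 2 < 3 < 4 < 5 < 6. The simplices of K, each written with vertices in increasing order, are:

  0-simplices (6): [1], [2], [3], [4], [5], [6]
  1-simplices (12): [1,2], [1,3], [1,4], [1,6], [2,3], [2,4], [2,5], [2,6], [3,4], [3,5], [3,6], [4,5]
  2-simplices (6): [1,2,4], [1,2,6], [1,3,4], [2,3,5], [2,3,6], [3,4,5]

so the chain groups are C_0 ≅ Z^6, C_1 ≅ Z^12, C_2 ≅ Z^6.

∂_1: C_1 → C_0 sends each edge [p,q] (with p < q) to q − p. For instance
  ∂[2,6] = [6] − [2].
This gives a 6×12 integer matrix of rank 5; reducing to Smith normal form yields diagonal entries (1,1,1,1,1).

Boundary ∂_2: C_2 → C_1 maps a triangle to the signed sum of its edges. For instance
  ∂[2,3,5] = [3,5] − [2,5] + [2,3],
  ∂[3,4,5] = [4,5] − [3,5] + [3,4].
As a 12×6 matrix over Z this has rank 6, with invariant factors (1,1,1,1,1,1).

From H_k ≅ ker(∂_k) / im(∂_{k+1}) we obtain:

  H_2: rank ker ∂_2 − rank ∂_3 = (6 − 6) − 0 = 0, and there is no ∂_3, so H_2 = 0.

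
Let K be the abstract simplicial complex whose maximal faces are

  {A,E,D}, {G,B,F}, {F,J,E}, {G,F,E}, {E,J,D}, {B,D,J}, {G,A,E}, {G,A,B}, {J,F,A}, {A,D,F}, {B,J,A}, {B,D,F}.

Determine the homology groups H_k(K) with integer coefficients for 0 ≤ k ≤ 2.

H_0 ≅ Z,  H_1 ≅ Z/2,  H_2 = 0.

We work with the vertex ordering A < B < D < E < F < G < J. The simplices of K, each written with vertices in increasing order, are:

  0-simplices (7): A, B, D, E, F, G, J
  1-simplices (18): AB, AD, AE, AF, AG, AJ, BD, BF, BG, BJ, DE, DF, DJ, EF, EG, EJ, FG, FJ
  2-simplices (12): ABG, ABJ, ADE, ADF, AEG, AFJ, BDF, BDJ, BFG, DEJ, EFG, EFJ

Hence C_0 ≅ Z^7, C_1 ≅ Z^18, C_2 ≅ Z^12.

∂_1: C_1 → C_0 maps an edge to its endpoints' difference, ∂[p,q] = q − p.
This gives a 7×18 integer matrix of rank 6; reducing to Smith normal form yields diagonal entries (1,1,1,1,1,1).

∂_2: C_2 → C_1 maps a triangle to the signed sum of its edges. For instance
  ∂DEJ = EJ − DJ + DE,
  ∂BDJ = DJ − BJ + BD.
This gives a 18×12 integer matrix of rank 12; reducing to Smith normal form yields diagonal entries (1,1,1,1,1,1,1,1,1,1,1,2).

Now H_k = ker ∂_k / im ∂_{k+1}, so:

  H_0: rank C_0 − rank ∂_1 = 7 − 6 = 1, and the invariant factors of ∂_1 are all 1, so H_0 ≅ Z.
  H_1: rank ker ∂_1 − rank ∂_2 = (18 − 6) − 12 = 0, and ∂_2 has invariant factor 2 > 1, so H_1 ≅ Z/2.
  H_2: rank ker ∂_2 − rank ∂_3 = (12 − 12) − 0 = 0, and there is no ∂_3, so H_2 ≅ 0.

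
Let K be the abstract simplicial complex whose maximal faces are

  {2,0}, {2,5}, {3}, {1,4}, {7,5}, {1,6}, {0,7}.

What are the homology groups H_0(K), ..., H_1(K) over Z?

Order the vertices as 0 < 1 < 2 < 3 < 4 < 5 < 6 < 7. Listing each simplex with vertices in this order, K has dimension 1 with simplices:

  0-simplices (8): [0], [1], [2], [3], [4], [5], [6], [7]
  1-simplices (6): [0,2], [0,7], [1,4], [1,6], [2,5], [5,7]

giving chain groups C_0 ≅ Z^8, C_1 ≅ Z^6.

Boundary ∂_1: C_1 → C_0 sends each edge [p,q] (with p < q) to q − p. For instance
  ∂[0,7] = [7] − [0].
This gives a 8×6 integer matrix of rank 5; reducing to Smith normal form yields diagonal entries (1,1,1,1,1).

Now H_k = ker ∂_k / im ∂_{k+1}, so:

  H_0: rank C_0 − rank ∂_1 = 8 − 5 = 3, and the invariant factors of ∂_1 are all 1, so H_0 = Z^3.
  H_1: rank ker ∂_1 − rank ∂_2 = (6 − 5) − 0 = 1, and there is no ∂_2, so H_1 = Z.

As a check, the Euler characteristic is 8 − 6 = 2, which agrees with 3 − 1 = 2.

H_0 ≅ Z^3,  H_1 ≅ Z.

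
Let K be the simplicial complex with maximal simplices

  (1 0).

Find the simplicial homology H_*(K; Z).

H_0 = Z,  H_1 = 0.

Order the vertices as 0 < 1. Listing each simplex with vertices in this order, K has dimension 1 with simplices:

  0-simplices (2): [0], [1]
  1-simplices (1): [0,1]

giving chain groups C_0 ≅ Z^2, C_1 ≅ Z^1.

Boundary ∂_1: C_1 → C_0 sends each edge [p,q] (with p < q) to q − p.
The 2×1 boundary matrix has rank 1 and Smith normal form diag(1).

From H_k ≅ ker(∂_k) / im(∂_{k+1}) we obtain:

  H_0: rank C_0 − rank ∂_1 = 2 − 1 = 1, and the invariant factors of ∂_1 are all 1, so H_0 = Z.
  H_1: rank ker ∂_1 − rank ∂_2 = (1 − 1) − 0 = 0, and there is no ∂_2, so H_1 = 0.

As a check, the Euler characteristic is 2 − 1 = 1, which agrees with 1 − 0 = 1.
(K is a triangulation of the 1-simplex.)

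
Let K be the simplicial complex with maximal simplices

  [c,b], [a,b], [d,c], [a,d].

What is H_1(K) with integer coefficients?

Take the total order a < b < c < d on the vertex set. Then K (dimension 1) consists of the simplices:

  0-simplices (4): a, b, c, d
  1-simplices (4): ab, ad, bc, cd

Hence C_0 ≅ Z^4, C_1 ≅ Z^4.

Boundary ∂_1: C_1 → C_0 sends each edge [p,q] (with p < q) to q − p. For instance
  ∂bc = c − b.
This gives a 4×4 integer matrix of rank 3; reducing to Smith normal form yields diagonal entries (1,1,1).

Now H_k = ker ∂_k / im ∂_{k+1}, so:

  H_1: rank ker ∂_1 − rank ∂_2 = (4 − 3) − 0 = 1, and there is no ∂_2, so H_1 = Z.

H_1 = Z.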